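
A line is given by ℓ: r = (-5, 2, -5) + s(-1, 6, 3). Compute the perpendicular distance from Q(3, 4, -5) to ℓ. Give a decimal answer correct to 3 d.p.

8.225

Taking (-5, 2, -5) on ℓ with direction v = (-1, 6, 3): w = Q − (-5, 2, -5) = (8, 2, 0), and w × v = (6, -24, 50).
Distance = |w × v| / |v| = √3112 / √46 ≈ 8.225.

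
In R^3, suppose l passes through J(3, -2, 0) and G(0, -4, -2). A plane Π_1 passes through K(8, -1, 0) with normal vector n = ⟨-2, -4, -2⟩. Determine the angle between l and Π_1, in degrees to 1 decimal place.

A direction vector for l is G − J = (-3, -2, -2).
Π_1: n·r = n·K gives -2x - 4y - 2z = -12.
sin θ = |n·v| / (|n||v|) = |18| / (√24 · √17) = 0.89113.
θ ≈ 63.0°.

63.0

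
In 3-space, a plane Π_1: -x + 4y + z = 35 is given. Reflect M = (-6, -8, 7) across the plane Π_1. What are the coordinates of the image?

(-12, 16, 13)

λ = (n·M − d)/|n|² = (-19 − 35)/18 = -3.
Reflection = M − 2λn = (-6, -8, 7) − (-6)·(-1, 4, 1) = (-12, 16, 13).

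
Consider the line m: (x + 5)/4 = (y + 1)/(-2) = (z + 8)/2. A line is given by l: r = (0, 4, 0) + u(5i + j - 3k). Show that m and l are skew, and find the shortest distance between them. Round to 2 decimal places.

9.17

m has direction (4, -2, 2) through (-5, -1, -8).
Common perpendicular direction n = (4, -2, 2) × (5, 1, -3) = (4, 22, 14).
With w = (0, 4, 0) − (-5, -1, -8) = (5, 5, 8), w · n = 242.
Since n ≠ 0 the lines are not parallel, and w · n = 242 ≠ 0 so they do not intersect; hence they are skew.
Distance = |w · n| / |n| = |242| / √696 ≈ 9.17.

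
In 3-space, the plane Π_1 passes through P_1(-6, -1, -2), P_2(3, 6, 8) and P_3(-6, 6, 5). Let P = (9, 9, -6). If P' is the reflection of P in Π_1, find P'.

P_1P_2 = (9, 7, 10), P_1P_3 = (0, 7, 7); a normal to Π_1 is P_1P_2 × P_1P_3 = (-21, -63, 63).
Using P_1: Π_1 has equation -21x - 63y + 63z = 63.
λ = (n·P − d)/|n|² = (-1134 − 63)/8379 = -1/7.
Reflection = P − 2λn = (9, 9, -6) − (-2/7)·(-21, -63, 63) = (3, -9, 12).

(3, -9, 12)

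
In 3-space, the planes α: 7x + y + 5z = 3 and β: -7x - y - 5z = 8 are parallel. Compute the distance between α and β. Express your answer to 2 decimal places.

Rescale β by 1/(-1): 7x + y + 5z = -8. Then distance = |3 − (-8)| / √75 ≈ 1.27.

1.27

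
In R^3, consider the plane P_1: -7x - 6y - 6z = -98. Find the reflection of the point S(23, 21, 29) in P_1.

(-19, -15, -7)

λ = (n·S − d)/|n|² = (-461 − (-98))/121 = -3.
Reflection = S − 2λn = (23, 21, 29) − (-6)·(-7, -6, -6) = (-19, -15, -7).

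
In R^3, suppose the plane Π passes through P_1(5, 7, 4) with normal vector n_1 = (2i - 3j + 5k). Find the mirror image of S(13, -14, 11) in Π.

Π: n_1·r = n_1·P_1 gives 2x - 3y + 5z = 9.
λ = (n·S − d)/|n|² = (123 − 9)/38 = 3.
Reflection = S − 2λn = (13, -14, 11) − 6·(2, -3, 5) = (1, 4, -19).

(1, 4, -19)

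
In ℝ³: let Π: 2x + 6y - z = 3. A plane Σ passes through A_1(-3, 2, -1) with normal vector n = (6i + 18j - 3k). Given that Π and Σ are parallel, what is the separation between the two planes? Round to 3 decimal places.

0.625

Σ: n·r = n·A_1 gives 6x + 18y - 3z = 21.
Rescale Σ by 1/3: 2x + 6y - z = 7. Then distance = |3 − 7| / √41 ≈ 0.625.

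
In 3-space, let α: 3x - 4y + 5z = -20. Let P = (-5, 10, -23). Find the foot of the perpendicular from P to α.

Foot = P − λn with λ = (n·P − d)/|n|² = (-170 − (-20))/50 = -3.
Foot = (-5, 10, -23) − (-3)·(3, -4, 5) = (4, -2, -8).

(4, -2, -8)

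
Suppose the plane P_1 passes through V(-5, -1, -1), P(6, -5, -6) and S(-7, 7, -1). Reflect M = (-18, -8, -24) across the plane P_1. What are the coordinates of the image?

VP = (11, -4, -5), VS = (-2, 8, 0); a normal to P_1 is VP × VS = (40, 10, 80).
Using V: P_1 has equation 40x + 10y + 80z = -290.
λ = (n·M − d)/|n|² = (-2720 − (-290))/8100 = -3/10.
Reflection = M − 2λn = (-18, -8, -24) − (-3/5)·(40, 10, 80) = (6, -2, 24).

(6, -2, 24)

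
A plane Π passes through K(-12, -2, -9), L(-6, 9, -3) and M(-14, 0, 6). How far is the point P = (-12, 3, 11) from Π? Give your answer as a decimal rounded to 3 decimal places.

KL = (6, 11, 6), KM = (-2, 2, 15); a normal to Π is KL × KM = (153, -102, 34).
Using K: Π has equation 153x - 102y + 34z = -1938.
n·P − d = (153)·(-12) + (-102)·(3) + (34)·(11) − (-1938) = 170; |n| = √34969.
Distance = |170| / √34969 = 170/√34969 ≈ 0.909.

0.909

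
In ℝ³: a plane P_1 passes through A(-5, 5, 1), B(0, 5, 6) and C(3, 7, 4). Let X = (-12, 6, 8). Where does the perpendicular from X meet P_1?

(-10, 1, 6)

AB = (5, 0, 5), AC = (8, 2, 3); a normal to P_1 is AB × AC = (-10, 25, 10).
Using A: P_1 has equation -10x + 25y + 10z = 185.
Foot = X − λn with λ = (n·X − d)/|n|² = (350 − 185)/825 = 1/5.
Foot = (-12, 6, 8) − (1/5)·(-10, 25, 10) = (-10, 1, 6).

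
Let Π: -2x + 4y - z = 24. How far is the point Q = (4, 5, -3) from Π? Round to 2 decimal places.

1.96

n·Q − d = (-2)·(4) + (4)·(5) + (-1)·(-3) − 24 = -9; |n| = √21.
Distance = |-9| / √21 = 9/√21 ≈ 1.96.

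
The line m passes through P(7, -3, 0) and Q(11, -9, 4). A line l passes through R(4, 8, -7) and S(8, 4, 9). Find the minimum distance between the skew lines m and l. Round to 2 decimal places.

A direction vector for m is Q − P = (4, -6, 4).
A direction vector for l is S − R = (4, -4, 16).
Common perpendicular direction n = (4, -6, 4) × (4, -4, 16) = (-80, -48, 8).
With w = (4, 8, -7) − (7, -3, 0) = (-3, 11, -7), w · n = -344.
Distance = |w · n| / |n| = |-344| / √8768 ≈ 3.67.

3.67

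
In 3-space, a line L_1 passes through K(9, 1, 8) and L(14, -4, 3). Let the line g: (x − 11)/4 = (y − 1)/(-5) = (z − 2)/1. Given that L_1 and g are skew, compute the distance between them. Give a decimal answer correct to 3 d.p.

0.762

A direction vector for L_1 is L − K = (5, -5, -5).
g has direction (4, -5, 1) through (11, 1, 2).
Common perpendicular direction n = (5, -5, -5) × (4, -5, 1) = (-30, -25, -5).
With w = (11, 1, 2) − (9, 1, 8) = (2, 0, -6), w · n = -30.
Distance = |w · n| / |n| = |-30| / √1550 ≈ 0.762.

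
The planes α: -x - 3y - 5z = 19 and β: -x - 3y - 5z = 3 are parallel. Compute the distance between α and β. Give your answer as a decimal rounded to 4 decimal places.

Same normal n = (-1, -3, -5) with |n| = √35; distance = |19 − 3| / |n| = 16/√35 ≈ 2.7045.

2.7045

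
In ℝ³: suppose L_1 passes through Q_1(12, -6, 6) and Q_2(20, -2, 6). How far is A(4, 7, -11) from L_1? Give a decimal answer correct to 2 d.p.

A direction vector for L_1 is Q_2 − Q_1 = (8, 4, 0).
Taking (12, -6, 6) on L_1 with direction v = (8, 4, 0): w = A − (12, -6, 6) = (-8, 13, -17), and w × v = (68, -136, -136).
Distance = |w × v| / |v| = √41616 / √80 ≈ 22.81.

22.81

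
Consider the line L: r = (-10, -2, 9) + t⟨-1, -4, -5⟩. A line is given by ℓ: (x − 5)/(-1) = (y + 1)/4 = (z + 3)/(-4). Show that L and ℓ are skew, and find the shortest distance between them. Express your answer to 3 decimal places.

17.267

ℓ has direction (-1, 4, -4) through (5, -1, -3).
Common perpendicular direction n = (-1, -4, -5) × (-1, 4, -4) = (36, 1, -8).
With w = (5, -1, -3) − (-10, -2, 9) = (15, 1, -12), w · n = 637.
Since n ≠ 0 the lines are not parallel, and w · n = 637 ≠ 0 so they do not intersect; hence they are skew.
Distance = |w · n| / |n| = |637| / √1361 ≈ 17.267.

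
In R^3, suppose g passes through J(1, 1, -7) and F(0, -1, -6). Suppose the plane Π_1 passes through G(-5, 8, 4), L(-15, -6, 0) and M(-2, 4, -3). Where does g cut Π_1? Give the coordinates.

A direction vector for g is F − J = (-1, -2, 1).
GL = (-10, -14, -4), GM = (3, -4, -7); a normal to Π_1 is GL × GM = (82, -82, 82).
Using G: Π_1 has equation 82x - 82y + 82z = -738.
Substitute r = (1, 1, -7) + t(-1, -2, 1) into the plane: -574 + 164t = -738, so t = -1.
Intersection: (1, 1, -7) + (-1)·(-1, -2, 1) = (2, 3, -8).

(2, 3, -8)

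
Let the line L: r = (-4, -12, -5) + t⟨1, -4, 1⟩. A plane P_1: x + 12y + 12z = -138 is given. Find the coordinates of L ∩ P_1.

(-6, -4, -7)

Substitute r = (-4, -12, -5) + t(1, -4, 1) into the plane: -208 + (-35)t = -138, so t = -2.
Intersection: (-4, -12, -5) + (-2)·(1, -4, 1) = (-6, -4, -7).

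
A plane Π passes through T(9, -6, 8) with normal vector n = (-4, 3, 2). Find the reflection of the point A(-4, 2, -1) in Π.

(12, -10, -9)

Π: n·r = n·T gives -4x + 3y + 2z = -38.
λ = (n·A − d)/|n|² = (20 − (-38))/29 = 2.
Reflection = A − 2λn = (-4, 2, -1) − 4·(-4, 3, 2) = (12, -10, -9).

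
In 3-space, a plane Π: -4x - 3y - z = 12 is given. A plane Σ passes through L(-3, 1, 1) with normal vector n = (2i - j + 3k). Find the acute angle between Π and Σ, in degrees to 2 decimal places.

Σ: n·r = n·L gives 2x - y + 3z = -4.
cos θ = |n₁·n₂| / (|n₁||n₂|) = |-8| / (√26 · √14).
θ = arccos(0.41931) ≈ 65.21°.

65.21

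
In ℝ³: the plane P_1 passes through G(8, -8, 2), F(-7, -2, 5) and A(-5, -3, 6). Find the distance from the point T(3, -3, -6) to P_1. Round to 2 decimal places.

1.56

GF = (-15, 6, 3), GA = (-13, 5, 4); a normal to P_1 is GF × GA = (9, 21, 3).
Using G: P_1 has equation 9x + 21y + 3z = -90.
n·T − d = (9)·(3) + (21)·(-3) + (3)·(-6) − (-90) = 36; |n| = √531.
Distance = |36| / √531 = 36/√531 ≈ 1.56.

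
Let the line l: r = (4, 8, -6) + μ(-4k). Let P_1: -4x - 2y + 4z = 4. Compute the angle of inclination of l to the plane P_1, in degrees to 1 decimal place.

sin θ = |n·v| / (|n||v|) = |-16| / (√36 · √16) = 0.66667.
θ ≈ 41.8°.

41.8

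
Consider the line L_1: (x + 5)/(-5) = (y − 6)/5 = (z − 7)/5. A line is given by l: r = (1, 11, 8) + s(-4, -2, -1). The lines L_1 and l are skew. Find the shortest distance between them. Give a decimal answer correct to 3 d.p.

1.651

L_1 has direction (-5, 5, 5) through (-5, 6, 7).
Common perpendicular direction n = (-5, 5, 5) × (-4, -2, -1) = (5, -25, 30).
With w = (1, 11, 8) − (-5, 6, 7) = (6, 5, 1), w · n = -65.
Distance = |w · n| / |n| = |-65| / √1550 ≈ 1.651.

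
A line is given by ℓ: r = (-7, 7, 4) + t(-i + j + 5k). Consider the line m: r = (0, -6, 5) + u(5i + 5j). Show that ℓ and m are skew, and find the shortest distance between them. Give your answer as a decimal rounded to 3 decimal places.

13.880

Common perpendicular direction n = (-1, 1, 5) × (5, 5, 0) = (-25, 25, -10).
With w = (0, -6, 5) − (-7, 7, 4) = (7, -13, 1), w · n = -510.
Since n ≠ 0 the lines are not parallel, and w · n = -510 ≠ 0 so they do not intersect; hence they are skew.
Distance = |w · n| / |n| = |-510| / √1350 ≈ 13.880.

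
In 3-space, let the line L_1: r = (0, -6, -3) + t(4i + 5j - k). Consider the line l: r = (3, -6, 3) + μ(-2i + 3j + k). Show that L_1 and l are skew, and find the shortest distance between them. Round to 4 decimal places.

Common perpendicular direction n = (4, 5, -1) × (-2, 3, 1) = (8, -2, 22).
With w = (3, -6, 3) − (0, -6, -3) = (3, 0, 6), w · n = 156.
Since n ≠ 0 the lines are not parallel, and w · n = 156 ≠ 0 so they do not intersect; hence they are skew.
Distance = |w · n| / |n| = |156| / √552 ≈ 6.6398.

6.6398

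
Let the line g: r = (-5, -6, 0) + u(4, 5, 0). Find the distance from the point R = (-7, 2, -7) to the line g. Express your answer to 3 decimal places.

Taking (-5, -6, 0) on g with direction v = (4, 5, 0): w = R − (-5, -6, 0) = (-2, 8, -7), and w × v = (35, -28, -42).
Distance = |w × v| / |v| = √3773 / √41 ≈ 9.593.

9.593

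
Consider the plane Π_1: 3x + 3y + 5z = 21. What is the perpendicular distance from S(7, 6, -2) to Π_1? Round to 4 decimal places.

1.2200

n·S − d = (3)·(7) + (3)·(6) + (5)·(-2) − 21 = 8; |n| = √43.
Distance = |8| / √43 = 8/√43 ≈ 1.2200.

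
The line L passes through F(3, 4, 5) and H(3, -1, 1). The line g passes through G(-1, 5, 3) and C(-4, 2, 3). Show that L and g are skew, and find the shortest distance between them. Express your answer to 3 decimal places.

3.974

A direction vector for L is H − F = (0, -5, -4).
A direction vector for g is C − G = (-3, -3, 0).
Common perpendicular direction n = (0, -5, -4) × (-3, -3, 0) = (-12, 12, -15).
With w = (-1, 5, 3) − (3, 4, 5) = (-4, 1, -2), w · n = 90.
Since n ≠ 0 the lines are not parallel, and w · n = 90 ≠ 0 so they do not intersect; hence they are skew.
Distance = |w · n| / |n| = |90| / √513 ≈ 3.974.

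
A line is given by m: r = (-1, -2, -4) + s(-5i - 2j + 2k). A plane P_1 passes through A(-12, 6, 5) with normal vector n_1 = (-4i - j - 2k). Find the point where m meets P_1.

(-6, -4, -2)

P_1: n_1·r = n_1·A gives -4x - y - 2z = 32.
Substitute r = (-1, -2, -4) + t(-5, -2, 2) into the plane: 14 + 18t = 32, so t = 1.
Intersection: (-1, -2, -4) + 1·(-5, -2, 2) = (-6, -4, -2).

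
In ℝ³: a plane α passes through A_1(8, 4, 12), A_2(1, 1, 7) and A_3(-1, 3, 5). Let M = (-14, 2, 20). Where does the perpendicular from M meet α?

(-2, -1, 5)

A_1A_2 = (-7, -3, -5), A_1A_3 = (-9, -1, -7); a normal to α is A_1A_2 × A_1A_3 = (16, -4, -20).
Using A_1: α has equation 16x - 4y - 20z = -128.
Foot = M − λn with λ = (n·M − d)/|n|² = (-632 − (-128))/672 = -3/4.
Foot = (-14, 2, 20) − (-3/4)·(16, -4, -20) = (-2, -1, 5).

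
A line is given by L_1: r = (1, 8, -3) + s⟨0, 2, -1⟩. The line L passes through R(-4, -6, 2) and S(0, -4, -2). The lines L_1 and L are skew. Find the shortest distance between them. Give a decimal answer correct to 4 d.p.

A direction vector for L is S − R = (4, 2, -4).
Common perpendicular direction n = (0, 2, -1) × (4, 2, -4) = (-6, -4, -8).
With w = (-4, -6, 2) − (1, 8, -3) = (-5, -14, 5), w · n = 46.
Distance = |w · n| / |n| = |46| / √116 ≈ 4.2710.

4.2710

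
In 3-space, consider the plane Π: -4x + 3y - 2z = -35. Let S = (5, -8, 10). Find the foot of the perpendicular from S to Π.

Foot = S − λn with λ = (n·S − d)/|n|² = (-64 − (-35))/29 = -1.
Foot = (5, -8, 10) − (-1)·(-4, 3, -2) = (1, -5, 8).

(1, -5, 8)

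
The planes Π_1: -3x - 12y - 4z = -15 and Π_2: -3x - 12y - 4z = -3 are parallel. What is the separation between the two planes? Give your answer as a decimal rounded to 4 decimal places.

0.9231

Same normal n = (-3, -12, -4) with |n| = √169; distance = |-15 − (-3)| / |n| = 12/√169 ≈ 0.9231.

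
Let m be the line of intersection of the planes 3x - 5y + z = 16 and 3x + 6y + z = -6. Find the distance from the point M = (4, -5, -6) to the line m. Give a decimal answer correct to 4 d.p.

Direction of m: (3, -5, 1) × (3, 6, 1) = (-11, 0, 33).
A point on m: solving the two plane equations with x = 4 gives (4, -2, -6).
Taking (4, -2, -6) on m with direction v = (-11, 0, 33): w = M − (4, -2, -6) = (0, -3, 0), and w × v = (-99, 0, -33).
Distance = |w × v| / |v| = √10890 / √1210 ≈ 3.0000.

3.0000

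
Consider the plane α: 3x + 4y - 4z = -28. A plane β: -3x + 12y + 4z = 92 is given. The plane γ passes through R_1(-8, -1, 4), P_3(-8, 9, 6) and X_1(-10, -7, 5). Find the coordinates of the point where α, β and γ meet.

R_1P_3 = (0, 10, 2), R_1X_1 = (-2, -6, 1); a normal to γ is R_1P_3 × R_1X_1 = (22, -4, 20).
Using R_1: γ has equation 22x - 4y + 20z = -92.
Solving the 3×3 linear system 3x + 4y - 4z = -28, -3x + 12y + 4z = 92, 22x - 4y + 20z = -92 (e.g. by elimination or Cramer's rule, determinant = 2368) gives (-8, 4, 5).

(-8, 4, 5)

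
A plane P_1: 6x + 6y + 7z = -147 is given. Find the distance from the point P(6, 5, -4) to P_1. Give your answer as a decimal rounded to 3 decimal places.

16.818

n·P − d = (6)·(6) + (6)·(5) + (7)·(-4) − (-147) = 185; |n| = √121.
Distance = |185| / √121 = 185/√121 ≈ 16.818.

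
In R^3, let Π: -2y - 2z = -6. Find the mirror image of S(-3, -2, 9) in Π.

λ = (n·S − d)/|n|² = (-14 − (-6))/8 = -1.
Reflection = S − 2λn = (-3, -2, 9) − (-2)·(0, -2, -2) = (-3, -6, 5).

(-3, -6, 5)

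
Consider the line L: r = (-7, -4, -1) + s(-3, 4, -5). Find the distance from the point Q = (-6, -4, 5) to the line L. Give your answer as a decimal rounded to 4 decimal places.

3.9013

Taking (-7, -4, -1) on L with direction v = (-3, 4, -5): w = Q − (-7, -4, -1) = (1, 0, 6), and w × v = (-24, -13, 4).
Distance = |w × v| / |v| = √761 / √50 ≈ 3.9013.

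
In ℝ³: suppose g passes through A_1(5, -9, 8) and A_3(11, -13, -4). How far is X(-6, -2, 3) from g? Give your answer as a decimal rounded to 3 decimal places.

A direction vector for g is A_3 − A_1 = (6, -4, -12).
Taking (5, -9, 8) on g with direction v = (6, -4, -12): w = X − (5, -9, 8) = (-11, 7, -5), and w × v = (-104, -162, 2).
Distance = |w × v| / |v| = √37064 / √196 ≈ 13.751.

13.751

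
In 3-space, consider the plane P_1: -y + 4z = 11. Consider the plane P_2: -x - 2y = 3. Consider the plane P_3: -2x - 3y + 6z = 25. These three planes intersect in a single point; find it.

Solving the 3×3 linear system -y + 4z = 11, -x - 2y = 3, -2x - 3y + 6z = 25 (e.g. by elimination or Cramer's rule, determinant = -10) gives (-5, 1, 3).

(-5, 1, 3)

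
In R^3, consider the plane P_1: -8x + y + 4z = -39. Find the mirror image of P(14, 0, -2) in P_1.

λ = (n·P − d)/|n|² = (-120 − (-39))/81 = -1.
Reflection = P − 2λn = (14, 0, -2) − (-2)·(-8, 1, 4) = (-2, 2, 6).

(-2, 2, 6)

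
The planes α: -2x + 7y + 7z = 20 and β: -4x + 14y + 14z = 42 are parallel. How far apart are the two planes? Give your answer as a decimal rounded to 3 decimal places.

Rescale β by 1/2: -2x + 7y + 7z = 21. Then distance = |20 − 21| / √102 ≈ 0.099.

0.099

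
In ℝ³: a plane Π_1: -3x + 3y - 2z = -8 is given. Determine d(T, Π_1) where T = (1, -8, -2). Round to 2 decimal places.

3.20

n·T − d = (-3)·(1) + (3)·(-8) + (-2)·(-2) − (-8) = -15; |n| = √22.
Distance = |-15| / √22 = 15/√22 ≈ 3.20.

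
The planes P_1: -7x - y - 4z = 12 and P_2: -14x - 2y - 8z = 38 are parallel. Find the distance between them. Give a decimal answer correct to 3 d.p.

0.862

Rescale P_2 by 1/2: -7x - y - 4z = 19. Then distance = |12 − 19| / √66 ≈ 0.862.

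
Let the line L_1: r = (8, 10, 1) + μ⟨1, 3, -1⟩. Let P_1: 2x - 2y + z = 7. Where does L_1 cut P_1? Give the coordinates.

Substitute r = (8, 10, 1) + t(1, 3, -1) into the plane: -3 + (-5)t = 7, so t = -2.
Intersection: (8, 10, 1) + (-2)·(1, 3, -1) = (6, 4, 3).

(6, 4, 3)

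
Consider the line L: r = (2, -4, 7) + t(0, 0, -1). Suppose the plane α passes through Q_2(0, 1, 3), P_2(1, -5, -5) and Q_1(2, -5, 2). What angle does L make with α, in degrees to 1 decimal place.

Q_2P_2 = (1, -6, -8), Q_2Q_1 = (2, -6, -1); a normal to α is Q_2P_2 × Q_2Q_1 = (-42, -15, 6).
Using Q_2: α has equation -42x - 15y + 6z = 3.
sin θ = |n·v| / (|n||v|) = |-6| / (√2025 · √1) = 0.13333.
θ ≈ 7.7°.

7.7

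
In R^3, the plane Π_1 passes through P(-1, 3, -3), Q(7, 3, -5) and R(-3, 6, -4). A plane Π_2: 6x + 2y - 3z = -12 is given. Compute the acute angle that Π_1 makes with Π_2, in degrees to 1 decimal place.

PQ = (8, 0, -2), PR = (-2, 3, -1); a normal to Π_1 is PQ × PR = (6, 12, 24).
Using P: Π_1 has equation 6x + 12y + 24z = -42.
cos θ = |n₁·n₂| / (|n₁||n₂|) = |-12| / (√756 · √49).
θ = arccos(0.06235) ≈ 86.4°.

86.4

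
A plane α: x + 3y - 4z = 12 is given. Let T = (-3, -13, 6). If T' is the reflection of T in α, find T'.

λ = (n·T − d)/|n|² = (-66 − 12)/26 = -3.
Reflection = T − 2λn = (-3, -13, 6) − (-6)·(1, 3, -4) = (3, 5, -18).

(3, 5, -18)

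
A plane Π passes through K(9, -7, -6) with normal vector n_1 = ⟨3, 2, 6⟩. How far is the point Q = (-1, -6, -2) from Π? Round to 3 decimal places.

Π: n_1·r = n_1·K gives 3x + 2y + 6z = -23.
n·Q − d = (3)·(-1) + (2)·(-6) + (6)·(-2) − (-23) = -4; |n| = √49.
Distance = |-4| / √49 = 4/√49 ≈ 0.571.

0.571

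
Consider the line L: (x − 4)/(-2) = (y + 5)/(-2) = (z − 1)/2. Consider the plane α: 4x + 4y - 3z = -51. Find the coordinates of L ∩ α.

(0, -9, 5)

L has direction (-2, -2, 2) through (4, -5, 1).
Substitute r = (4, -5, 1) + t(-2, -2, 2) into the plane: -7 + (-22)t = -51, so t = 2.
Intersection: (4, -5, 1) + 2·(-2, -2, 2) = (0, -9, 5).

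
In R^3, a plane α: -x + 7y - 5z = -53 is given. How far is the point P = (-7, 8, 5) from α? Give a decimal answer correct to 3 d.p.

n·P − d = (-1)·(-7) + (7)·(8) + (-5)·(5) − (-53) = 91; |n| = √75.
Distance = |91| / √75 = 91/√75 ≈ 10.508.

10.508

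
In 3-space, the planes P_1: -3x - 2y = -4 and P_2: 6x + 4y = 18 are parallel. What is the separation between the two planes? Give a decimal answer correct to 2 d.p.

1.39

Rescale P_2 by 1/(-2): -3x - 2y = -9. Then distance = |-4 − (-9)| / √13 ≈ 1.39.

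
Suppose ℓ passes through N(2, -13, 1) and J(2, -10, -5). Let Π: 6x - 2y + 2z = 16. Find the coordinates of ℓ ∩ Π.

A direction vector for ℓ is J − N = (0, 3, -6).
Substitute r = (2, -13, 1) + t(0, 3, -6) into the plane: 40 + (-18)t = 16, so t = 4/3.
Intersection: (2, -13, 1) + (4/3)·(0, 3, -6) = (2, -9, -7).

(2, -9, -7)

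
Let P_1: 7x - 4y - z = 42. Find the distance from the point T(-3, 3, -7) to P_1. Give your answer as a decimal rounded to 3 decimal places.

n·T − d = (7)·(-3) + (-4)·(3) + (-1)·(-7) − 42 = -68; |n| = √66.
Distance = |-68| / √66 = 68/√66 ≈ 8.370.

8.370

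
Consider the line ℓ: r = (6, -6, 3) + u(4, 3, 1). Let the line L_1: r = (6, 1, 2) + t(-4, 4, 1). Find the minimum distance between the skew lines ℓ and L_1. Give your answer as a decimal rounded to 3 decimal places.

Common perpendicular direction n = (4, 3, 1) × (-4, 4, 1) = (-1, -8, 28).
With w = (6, 1, 2) − (6, -6, 3) = (0, 7, -1), w · n = -84.
Distance = |w · n| / |n| = |-84| / √849 ≈ 2.883.

2.883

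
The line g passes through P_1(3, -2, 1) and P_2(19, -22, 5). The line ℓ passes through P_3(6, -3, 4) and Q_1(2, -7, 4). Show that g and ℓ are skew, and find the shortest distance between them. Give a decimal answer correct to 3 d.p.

A direction vector for g is P_2 − P_1 = (16, -20, 4).
A direction vector for ℓ is Q_1 − P_3 = (-4, -4, 0).
Common perpendicular direction n = (16, -20, 4) × (-4, -4, 0) = (16, -16, -144).
With w = (6, -3, 4) − (3, -2, 1) = (3, -1, 3), w · n = -368.
Since n ≠ 0 the lines are not parallel, and w · n = -368 ≠ 0 so they do not intersect; hence they are skew.
Distance = |w · n| / |n| = |-368| / √21248 ≈ 2.525.

2.525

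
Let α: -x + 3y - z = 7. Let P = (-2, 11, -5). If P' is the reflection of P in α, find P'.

λ = (n·P − d)/|n|² = (40 − 7)/11 = 3.
Reflection = P − 2λn = (-2, 11, -5) − 6·(-1, 3, -1) = (4, -7, 1).

(4, -7, 1)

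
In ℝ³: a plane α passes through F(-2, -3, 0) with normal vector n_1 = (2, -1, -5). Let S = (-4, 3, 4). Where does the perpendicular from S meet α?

α: n_1·r = n_1·F gives 2x - y - 5z = -1.
Foot = S − λn with λ = (n·S − d)/|n|² = (-31 − (-1))/30 = -1.
Foot = (-4, 3, 4) − (-1)·(2, -1, -5) = (-2, 2, -1).

(-2, 2, -1)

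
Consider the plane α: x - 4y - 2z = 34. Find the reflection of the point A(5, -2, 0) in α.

(7, -10, -4)

λ = (n·A − d)/|n|² = (13 − 34)/21 = -1.
Reflection = A − 2λn = (5, -2, 0) − (-2)·(1, -4, -2) = (7, -10, -4).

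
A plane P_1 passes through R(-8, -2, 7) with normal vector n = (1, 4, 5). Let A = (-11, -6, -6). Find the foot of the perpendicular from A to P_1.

(-9, 2, 4)

P_1: n·r = n·R gives x + 4y + 5z = 19.
Foot = A − λn with λ = (n·A − d)/|n|² = (-65 − 19)/42 = -2.
Foot = (-11, -6, -6) − (-2)·(1, 4, 5) = (-9, 2, 4).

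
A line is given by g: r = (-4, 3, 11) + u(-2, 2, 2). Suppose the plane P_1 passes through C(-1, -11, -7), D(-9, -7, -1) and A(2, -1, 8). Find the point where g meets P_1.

CD = (-8, 4, 6), CA = (3, 10, 15); a normal to P_1 is CD × CA = (0, 138, -92).
Using C: P_1 has equation 138y - 92z = -874.
Substitute r = (-4, 3, 11) + t(-2, 2, 2) into the plane: -598 + 92t = -874, so t = -3.
Intersection: (-4, 3, 11) + (-3)·(-2, 2, 2) = (2, -3, 5).

(2, -3, 5)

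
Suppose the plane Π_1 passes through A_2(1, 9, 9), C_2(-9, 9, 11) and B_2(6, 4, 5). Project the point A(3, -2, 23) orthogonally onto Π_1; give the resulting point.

A_2C_2 = (-10, 0, 2), A_2B_2 = (5, -5, -4); a normal to Π_1 is A_2C_2 × A_2B_2 = (10, -30, 50).
Using A_2: Π_1 has equation 10x - 30y + 50z = 190.
Foot = A − λn with λ = (n·A − d)/|n|² = (1240 − 190)/3500 = 3/10.
Foot = (3, -2, 23) − (3/10)·(10, -30, 50) = (0, 7, 8).

(0, 7, 8)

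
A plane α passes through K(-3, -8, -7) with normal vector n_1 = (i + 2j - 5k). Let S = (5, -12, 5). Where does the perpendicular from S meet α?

α: n_1·r = n_1·K gives x + 2y - 5z = 16.
Foot = S − λn with λ = (n·S − d)/|n|² = (-44 − 16)/30 = -2.
Foot = (5, -12, 5) − (-2)·(1, 2, -5) = (7, -8, -5).

(7, -8, -5)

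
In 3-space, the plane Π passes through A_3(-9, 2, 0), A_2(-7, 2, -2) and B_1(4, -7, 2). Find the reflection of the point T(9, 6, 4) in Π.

A_3A_2 = (2, 0, -2), A_3B_1 = (13, -9, 2); a normal to Π is A_3A_2 × A_3B_1 = (-18, -30, -18).
Using A_3: Π has equation -18x - 30y - 18z = 102.
λ = (n·T − d)/|n|² = (-414 − 102)/1548 = -1/3.
Reflection = T − 2λn = (9, 6, 4) − (-2/3)·(-18, -30, -18) = (-3, -14, -8).

(-3, -14, -8)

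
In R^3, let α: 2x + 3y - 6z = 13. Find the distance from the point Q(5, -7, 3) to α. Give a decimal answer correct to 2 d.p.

n·Q − d = (2)·(5) + (3)·(-7) + (-6)·(3) − 13 = -42; |n| = √49.
Distance = |-42| / √49 = 42/√49 ≈ 6.00.

6.00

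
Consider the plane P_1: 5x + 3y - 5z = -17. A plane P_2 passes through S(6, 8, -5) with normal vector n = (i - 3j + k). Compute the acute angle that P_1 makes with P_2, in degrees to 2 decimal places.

69.31

P_2: n·r = n·S gives x - 3y + z = -23.
cos θ = |n₁·n₂| / (|n₁||n₂|) = |-9| / (√59 · √11).
θ = arccos(0.35328) ≈ 69.31°.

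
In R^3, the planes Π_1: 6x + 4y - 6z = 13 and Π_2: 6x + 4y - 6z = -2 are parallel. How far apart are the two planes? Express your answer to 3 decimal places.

Same normal n = (6, 4, -6) with |n| = √88; distance = |13 − (-2)| / |n| = 15/√88 ≈ 1.599.

1.599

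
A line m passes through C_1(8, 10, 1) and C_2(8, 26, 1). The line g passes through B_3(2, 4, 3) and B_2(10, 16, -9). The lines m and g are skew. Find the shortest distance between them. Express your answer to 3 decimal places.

A direction vector for m is C_2 − C_1 = (0, 16, 0).
A direction vector for g is B_2 − B_3 = (8, 12, -12).
Common perpendicular direction n = (0, 16, 0) × (8, 12, -12) = (-192, 0, -128).
With w = (2, 4, 3) − (8, 10, 1) = (-6, -6, 2), w · n = 896.
Distance = |w · n| / |n| = |896| / √53248 ≈ 3.883.

3.883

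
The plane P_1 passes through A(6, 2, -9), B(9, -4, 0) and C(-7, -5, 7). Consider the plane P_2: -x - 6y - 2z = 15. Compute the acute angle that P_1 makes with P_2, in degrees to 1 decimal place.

AB = (3, -6, 9), AC = (-13, -7, 16); a normal to P_1 is AB × AC = (-33, -165, -99).
Using A: P_1 has equation -33x - 165y - 99z = 363.
cos θ = |n₁·n₂| / (|n₁||n₂|) = |1221| / (√38115 · √41).
θ = arccos(0.97673) ≈ 12.4°.

12.4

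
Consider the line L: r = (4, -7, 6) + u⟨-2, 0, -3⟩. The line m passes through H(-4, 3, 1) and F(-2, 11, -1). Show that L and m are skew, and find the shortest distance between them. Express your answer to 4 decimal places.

6.9443

A direction vector for m is F − H = (2, 8, -2).
Common perpendicular direction n = (-2, 0, -3) × (2, 8, -2) = (24, -10, -16).
With w = (-4, 3, 1) − (4, -7, 6) = (-8, 10, -5), w · n = -212.
Since n ≠ 0 the lines are not parallel, and w · n = -212 ≠ 0 so they do not intersect; hence they are skew.
Distance = |w · n| / |n| = |-212| / √932 ≈ 6.9443.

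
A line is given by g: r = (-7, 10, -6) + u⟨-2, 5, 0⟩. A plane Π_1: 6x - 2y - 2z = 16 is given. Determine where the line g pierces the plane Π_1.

(-1, -5, -6)

Substitute r = (-7, 10, -6) + t(-2, 5, 0) into the plane: -50 + (-22)t = 16, so t = -3.
Intersection: (-7, 10, -6) + (-3)·(-2, 5, 0) = (-1, -5, -6).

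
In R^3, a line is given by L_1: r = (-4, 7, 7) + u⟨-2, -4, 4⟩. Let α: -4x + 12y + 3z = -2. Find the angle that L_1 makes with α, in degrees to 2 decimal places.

21.04

sin θ = |n·v| / (|n||v|) = |-28| / (√169 · √36) = 0.35897.
θ ≈ 21.04°.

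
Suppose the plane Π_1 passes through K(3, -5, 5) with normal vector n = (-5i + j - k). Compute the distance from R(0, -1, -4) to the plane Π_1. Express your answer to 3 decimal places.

5.389

Π_1: n·r = n·K gives -5x + y - z = -25.
n·R − d = (-5)·(0) + (1)·(-1) + (-1)·(-4) − (-25) = 28; |n| = √27.
Distance = |28| / √27 = 28/√27 ≈ 5.389.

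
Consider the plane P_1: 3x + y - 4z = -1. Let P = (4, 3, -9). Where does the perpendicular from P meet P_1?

(-2, 1, -1)

Foot = P − λn with λ = (n·P − d)/|n|² = (51 − (-1))/26 = 2.
Foot = (4, 3, -9) − 2·(3, 1, -4) = (-2, 1, -1).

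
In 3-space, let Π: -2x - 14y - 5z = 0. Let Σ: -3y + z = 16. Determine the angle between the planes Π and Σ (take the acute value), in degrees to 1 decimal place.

cos θ = |n₁·n₂| / (|n₁||n₂|) = |37| / (√225 · √10).
θ = arccos(0.78003) ≈ 38.7°.

38.7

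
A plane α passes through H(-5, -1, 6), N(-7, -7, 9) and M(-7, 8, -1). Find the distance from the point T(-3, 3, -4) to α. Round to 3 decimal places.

6.402

HN = (-2, -6, 3), HM = (-2, 9, -7); a normal to α is HN × HM = (15, -20, -30).
Using H: α has equation 15x - 20y - 30z = -235.
n·T − d = (15)·(-3) + (-20)·(3) + (-30)·(-4) − (-235) = 250; |n| = √1525.
Distance = |250| / √1525 = 250/√1525 ≈ 6.402.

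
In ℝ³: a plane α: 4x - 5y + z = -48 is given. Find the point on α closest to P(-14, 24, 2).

(-2, 9, 5)

Foot = P − λn with λ = (n·P − d)/|n|² = (-174 − (-48))/42 = -3.
Foot = (-14, 24, 2) − (-3)·(4, -5, 1) = (-2, 9, 5).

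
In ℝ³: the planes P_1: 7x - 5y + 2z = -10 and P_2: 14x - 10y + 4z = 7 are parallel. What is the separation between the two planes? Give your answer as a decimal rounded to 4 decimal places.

Rescale P_2 by 1/2: 7x - 5y + 2z = 7/2. Then distance = |-10 − (7/2)| / √78 ≈ 1.5286.

1.5286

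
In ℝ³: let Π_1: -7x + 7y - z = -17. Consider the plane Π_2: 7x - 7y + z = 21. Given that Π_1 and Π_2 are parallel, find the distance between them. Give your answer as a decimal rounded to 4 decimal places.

Rescale Π_2 by 1/(-1): -7x + 7y - z = -21. Then distance = |-17 − (-21)| / √99 ≈ 0.4020.

0.4020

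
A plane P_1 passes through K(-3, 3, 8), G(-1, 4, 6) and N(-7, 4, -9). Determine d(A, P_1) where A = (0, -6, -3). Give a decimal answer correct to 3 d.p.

KG = (2, 1, -2), KN = (-4, 1, -17); a normal to P_1 is KG × KN = (-15, 42, 6).
Using K: P_1 has equation -15x + 42y + 6z = 219.
n·A − d = (-15)·(0) + (42)·(-6) + (6)·(-3) − 219 = -489; |n| = √2025.
Distance = |-489| / √2025 = 489/√2025 ≈ 10.867.

10.867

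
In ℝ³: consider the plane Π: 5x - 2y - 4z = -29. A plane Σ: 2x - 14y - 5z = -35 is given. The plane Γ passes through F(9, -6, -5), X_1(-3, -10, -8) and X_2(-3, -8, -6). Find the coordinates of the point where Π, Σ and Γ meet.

FX_1 = (-12, -4, -3), FX_2 = (-12, -2, -1); a normal to Γ is FX_1 × FX_2 = (-2, 24, -24).
Using F: Γ has equation -2x + 24y - 24z = -42.
Solving the 3×3 linear system 5x - 2y - 4z = -29, 2x - 14y - 5z = -35, -2x + 24y - 24z = -42 (e.g. by elimination or Cramer's rule, determinant = 2084) gives (-3, 1, 3).

(-3, 1, 3)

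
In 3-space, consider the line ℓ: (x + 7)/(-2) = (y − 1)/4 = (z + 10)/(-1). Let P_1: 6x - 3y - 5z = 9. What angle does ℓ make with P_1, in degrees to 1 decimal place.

ℓ has direction (-2, 4, -1) through (-7, 1, -10).
sin θ = |n·v| / (|n||v|) = |-19| / (√70 · √21) = 0.49556.
θ ≈ 29.7°.

29.7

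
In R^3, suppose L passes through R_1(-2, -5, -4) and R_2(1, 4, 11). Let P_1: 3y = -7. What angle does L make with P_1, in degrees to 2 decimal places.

30.47

A direction vector for L is R_2 − R_1 = (3, 9, 15).
sin θ = |n·v| / (|n||v|) = |27| / (√9 · √315) = 0.50709.
θ ≈ 30.47°.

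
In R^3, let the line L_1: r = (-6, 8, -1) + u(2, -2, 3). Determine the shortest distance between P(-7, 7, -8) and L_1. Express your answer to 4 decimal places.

5.0059

Taking (-6, 8, -1) on L_1 with direction v = (2, -2, 3): w = P − (-6, 8, -1) = (-1, -1, -7), and w × v = (-17, -11, 4).
Distance = |w × v| / |v| = √426 / √17 ≈ 5.0059.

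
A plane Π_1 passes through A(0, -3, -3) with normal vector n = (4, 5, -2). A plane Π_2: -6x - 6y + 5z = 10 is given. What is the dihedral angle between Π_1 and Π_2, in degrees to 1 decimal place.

14.4

Π_1: n·r = n·A gives 4x + 5y - 2z = -9.
cos θ = |n₁·n₂| / (|n₁||n₂|) = |-64| / (√45 · √97).
θ = arccos(0.96870) ≈ 14.4°.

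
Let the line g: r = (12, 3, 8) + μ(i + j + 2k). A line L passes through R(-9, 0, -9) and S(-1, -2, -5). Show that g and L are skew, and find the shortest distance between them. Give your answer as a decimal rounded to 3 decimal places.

A direction vector for L is S − R = (8, -2, 4).
Common perpendicular direction n = (1, 1, 2) × (8, -2, 4) = (8, 12, -10).
With w = (-9, 0, -9) − (12, 3, 8) = (-21, -3, -17), w · n = -34.
Since n ≠ 0 the lines are not parallel, and w · n = -34 ≠ 0 so they do not intersect; hence they are skew.
Distance = |w · n| / |n| = |-34| / √308 ≈ 1.937.

1.937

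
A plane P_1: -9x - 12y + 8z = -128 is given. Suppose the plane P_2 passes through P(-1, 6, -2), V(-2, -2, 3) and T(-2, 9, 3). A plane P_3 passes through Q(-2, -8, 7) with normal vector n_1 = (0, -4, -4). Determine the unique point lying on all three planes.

(0, 6, -7)

PV = (-1, -8, 5), PT = (-1, 3, 5); a normal to P_2 is PV × PT = (-55, 0, -11).
Using P: P_2 has equation -55x - 11z = 77.
P_3: n_1·r = n_1·Q gives -4y - 4z = 4.
Solving the 3×3 linear system -9x - 12y + 8z = -128, -55x - 11z = 77, -4y - 4z = 4 (e.g. by elimination or Cramer's rule, determinant = 4796) gives (0, 6, -7).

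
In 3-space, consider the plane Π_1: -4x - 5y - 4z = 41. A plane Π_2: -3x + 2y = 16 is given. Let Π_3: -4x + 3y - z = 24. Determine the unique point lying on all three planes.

(-6, -1, -3)

Solving the 3×3 linear system -4x - 5y - 4z = 41, -3x + 2y = 16, -4x + 3y - z = 24 (e.g. by elimination or Cramer's rule, determinant = 27) gives (-6, -1, -3).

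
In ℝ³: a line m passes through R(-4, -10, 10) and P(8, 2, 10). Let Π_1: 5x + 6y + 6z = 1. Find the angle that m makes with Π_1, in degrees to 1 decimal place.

A direction vector for m is P − R = (12, 12, 0).
sin θ = |n·v| / (|n||v|) = |132| / (√97 · √288) = 0.78975.
θ ≈ 52.2°.

52.2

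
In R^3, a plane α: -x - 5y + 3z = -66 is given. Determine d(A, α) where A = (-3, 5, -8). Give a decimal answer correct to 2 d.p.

3.38

n·A − d = (-1)·(-3) + (-5)·(5) + (3)·(-8) − (-66) = 20; |n| = √35.
Distance = |20| / √35 = 20/√35 ≈ 3.38.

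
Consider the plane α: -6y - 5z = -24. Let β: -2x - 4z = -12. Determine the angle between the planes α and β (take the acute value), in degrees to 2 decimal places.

cos θ = |n₁·n₂| / (|n₁||n₂|) = |20| / (√61 · √20).
θ = arccos(0.57260) ≈ 55.07°.

55.07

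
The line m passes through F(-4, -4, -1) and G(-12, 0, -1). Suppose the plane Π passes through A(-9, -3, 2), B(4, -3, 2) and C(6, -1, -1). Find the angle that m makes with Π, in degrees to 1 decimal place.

21.8

A direction vector for m is G − F = (-8, 4, 0).
AB = (13, 0, 0), AC = (15, 2, -3); a normal to Π is AB × AC = (0, 39, 26).
Using A: Π has equation 39y + 26z = -65.
sin θ = |n·v| / (|n||v|) = |156| / (√2197 · √80) = 0.37210.
θ ≈ 21.8°.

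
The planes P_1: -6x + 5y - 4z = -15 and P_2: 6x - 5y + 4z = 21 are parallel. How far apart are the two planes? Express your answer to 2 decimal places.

Rescale P_2 by 1/(-1): -6x + 5y - 4z = -21. Then distance = |-15 − (-21)| / √77 ≈ 0.68.

0.68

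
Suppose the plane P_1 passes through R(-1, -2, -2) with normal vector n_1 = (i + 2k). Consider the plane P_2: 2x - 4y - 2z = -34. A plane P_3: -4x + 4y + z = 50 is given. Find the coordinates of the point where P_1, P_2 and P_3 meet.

(-9, 3, 2)

P_1: n_1·r = n_1·R gives x + 2z = -5.
Solving the 3×3 linear system x + 2z = -5, 2x - 4y - 2z = -34, -4x + 4y + z = 50 (e.g. by elimination or Cramer's rule, determinant = -12) gives (-9, 3, 2).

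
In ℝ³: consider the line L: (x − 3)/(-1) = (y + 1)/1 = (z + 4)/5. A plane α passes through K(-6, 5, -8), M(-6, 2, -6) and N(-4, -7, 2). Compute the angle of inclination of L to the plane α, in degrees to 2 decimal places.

L has direction (-1, 1, 5) through (3, -1, -4).
KM = (0, -3, 2), KN = (2, -12, 10); a normal to α is KM × KN = (-6, 4, 6).
Using K: α has equation -6x + 4y + 6z = 8.
sin θ = |n·v| / (|n||v|) = |40| / (√88 · √27) = 0.82061.
θ ≈ 55.15°.

55.15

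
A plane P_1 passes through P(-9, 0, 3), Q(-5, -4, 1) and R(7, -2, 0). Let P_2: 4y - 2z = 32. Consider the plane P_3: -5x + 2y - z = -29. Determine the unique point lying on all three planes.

(9, 10, 4)

PQ = (4, -4, -2), PR = (16, -2, -3); a normal to P_1 is PQ × PR = (8, -20, 56).
Using P: P_1 has equation 8x - 20y + 56z = 96.
Solving the 3×3 linear system 8x - 20y + 56z = 96, 4y - 2z = 32, -5x + 2y - z = -29 (e.g. by elimination or Cramer's rule, determinant = 920) gives (9, 10, 4).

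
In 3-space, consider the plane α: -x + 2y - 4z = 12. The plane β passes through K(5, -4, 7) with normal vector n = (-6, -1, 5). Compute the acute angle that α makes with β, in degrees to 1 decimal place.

63.7

β: n·r = n·K gives -6x - y + 5z = 9.
cos θ = |n₁·n₂| / (|n₁||n₂|) = |-16| / (√21 · √62).
θ = arccos(0.44342) ≈ 63.7°.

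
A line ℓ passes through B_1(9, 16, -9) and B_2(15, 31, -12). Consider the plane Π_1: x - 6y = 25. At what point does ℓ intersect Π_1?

A direction vector for ℓ is B_2 − B_1 = (6, 15, -3).
Substitute r = (9, 16, -9) + t(6, 15, -3) into the plane: -87 + (-84)t = 25, so t = -4/3.
Intersection: (9, 16, -9) + (-4/3)·(6, 15, -3) = (1, -4, -5).

(1, -4, -5)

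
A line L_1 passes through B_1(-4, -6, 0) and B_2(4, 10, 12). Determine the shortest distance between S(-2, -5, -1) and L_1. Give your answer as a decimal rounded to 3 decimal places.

A direction vector for L_1 is B_2 − B_1 = (8, 16, 12).
Taking (-4, -6, 0) on L_1 with direction v = (8, 16, 12): w = S − (-4, -6, 0) = (2, 1, -1), and w × v = (28, -32, 24).
Distance = |w × v| / |v| = √2384 / √464 ≈ 2.267.

2.267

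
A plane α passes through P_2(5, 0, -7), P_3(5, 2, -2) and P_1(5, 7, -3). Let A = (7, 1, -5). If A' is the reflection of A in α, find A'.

(3, 1, -5)

P_2P_3 = (0, 2, 5), P_2P_1 = (0, 7, 4); a normal to α is P_2P_3 × P_2P_1 = (-27, 0, 0).
Using P_2: α has equation -27x = -135.
λ = (n·A − d)/|n|² = (-189 − (-135))/729 = -2/27.
Reflection = A − 2λn = (7, 1, -5) − (-4/27)·(-27, 0, 0) = (3, 1, -5).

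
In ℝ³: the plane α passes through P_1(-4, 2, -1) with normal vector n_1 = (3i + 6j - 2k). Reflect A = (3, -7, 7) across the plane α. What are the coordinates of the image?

(9, 5, 3)

α: n_1·r = n_1·P_1 gives 3x + 6y - 2z = 2.
λ = (n·A − d)/|n|² = (-47 − 2)/49 = -1.
Reflection = A − 2λn = (3, -7, 7) − (-2)·(3, 6, -2) = (9, 5, 3).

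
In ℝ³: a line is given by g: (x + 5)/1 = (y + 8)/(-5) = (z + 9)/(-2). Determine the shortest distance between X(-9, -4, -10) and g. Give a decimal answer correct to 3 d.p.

4.107

g has direction (1, -5, -2) through (-5, -8, -9).
Taking (-5, -8, -9) on g with direction v = (1, -5, -2): w = X − (-5, -8, -9) = (-4, 4, -1), and w × v = (-13, -9, 16).
Distance = |w × v| / |v| = √506 / √30 ≈ 4.107.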